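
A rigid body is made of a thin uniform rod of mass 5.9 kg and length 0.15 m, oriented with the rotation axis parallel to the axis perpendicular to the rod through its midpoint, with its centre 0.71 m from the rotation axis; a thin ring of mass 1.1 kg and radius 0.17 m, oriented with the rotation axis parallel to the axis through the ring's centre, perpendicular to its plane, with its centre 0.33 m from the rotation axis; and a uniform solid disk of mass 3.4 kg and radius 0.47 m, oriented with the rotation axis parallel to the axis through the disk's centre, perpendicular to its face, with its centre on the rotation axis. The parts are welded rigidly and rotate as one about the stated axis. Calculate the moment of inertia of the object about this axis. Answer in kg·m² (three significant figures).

3.51

Thin rod: I_cm = (1/12)ML² = (1/12)(5.9)(0.15)² = 0.011062 kg·m²; centre at d = 0.71 m, so I = I_cm + Md² gives I = 0.011062 + (5.9)(0.71)² = 2.9853 kg·m².
Thin ring: I_cm = MR² = (1.1)(0.17)² = 0.03179 kg·m²; centre at d = 0.33 m, so I = I_cm + Md² gives I = 0.03179 + (1.1)(0.33)² = 0.15158 kg·m².
Solid disk: I_cm = (1/2)MR² = (1/2)(3.4)(0.47)² = 0.37553 kg·m²; axis through the centre, so I = 0.37553 kg·m².
Total I = 2.9853 + 0.15158 + 0.37553 = 3.5124 kg·m².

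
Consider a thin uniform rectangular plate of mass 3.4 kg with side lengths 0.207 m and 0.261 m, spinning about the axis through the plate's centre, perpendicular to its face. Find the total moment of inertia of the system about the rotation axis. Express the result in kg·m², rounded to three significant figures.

I_cm = (1/12)M(a²+b²) = (1/12)(3.4)[(0.207)² + (0.261)²] = 0.031441 kg·m²; axis through the centre, so I = 0.031441 kg·m².

0.0314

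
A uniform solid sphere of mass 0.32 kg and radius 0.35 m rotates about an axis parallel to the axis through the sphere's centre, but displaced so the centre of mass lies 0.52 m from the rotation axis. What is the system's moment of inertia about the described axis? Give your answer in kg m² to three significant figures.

I_cm = (2/5)MR² = (2/5)(0.32)(0.35)² = 0.01568 kg m²; centre at d = 0.52 m, so the parallel axis theorem gives I = 0.01568 + (0.32)(0.52)² = 0.10221 kg m².

0.102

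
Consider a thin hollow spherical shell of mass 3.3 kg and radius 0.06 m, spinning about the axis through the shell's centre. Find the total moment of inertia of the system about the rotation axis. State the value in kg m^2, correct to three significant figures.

I_cm = (2/3)MR² = (2/3)(3.3)(0.06)² = 0.00792 kg m^2; axis through the centre, so I = 0.00792 kg m^2.

0.00792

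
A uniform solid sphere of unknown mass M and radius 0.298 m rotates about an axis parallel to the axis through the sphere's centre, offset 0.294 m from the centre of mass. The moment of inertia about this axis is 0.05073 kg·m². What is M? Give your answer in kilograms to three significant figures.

I = I_cm + Md² = (2/5)MR² + Md² = M·[0.4·(0.298)² + (0.294)²] = M·0.12196.
So M = 0.05073 / 0.12196 = 0.41596 kg.

0.416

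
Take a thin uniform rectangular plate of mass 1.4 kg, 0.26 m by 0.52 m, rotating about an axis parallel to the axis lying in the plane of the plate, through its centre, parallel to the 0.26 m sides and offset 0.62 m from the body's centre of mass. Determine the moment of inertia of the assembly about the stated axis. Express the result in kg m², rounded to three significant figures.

I_cm = (1/12)Mb² = (1/12)(1.4)(0.52)² = 0.031547 kg m²; centre at d = 0.62 m, so the parallel axis theorem gives I = 0.031547 + (1.4)(0.62)² = 0.56971 kg m².

0.570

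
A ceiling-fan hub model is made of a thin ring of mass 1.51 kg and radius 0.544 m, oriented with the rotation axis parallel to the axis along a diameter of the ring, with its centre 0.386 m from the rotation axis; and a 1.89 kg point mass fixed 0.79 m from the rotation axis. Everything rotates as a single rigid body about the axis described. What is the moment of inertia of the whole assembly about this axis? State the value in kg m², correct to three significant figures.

Thin ring: I_cm = (1/2)MR² = (1/2)(1.51)(0.544)² = 0.22343 kg m²; centre at d = 0.386 m, so the parallel axis theorem gives I = 0.22343 + (1.51)(0.386)² = 0.44842 kg m².
Point mass: I_cm = 0; centre at d = 0.79 m, so the parallel axis theorem gives I = 0 + (1.89)(0.79)² = 1.1795 kg m².
Total I = 0.44842 + 1.1795 = 1.628 kg m².

1.63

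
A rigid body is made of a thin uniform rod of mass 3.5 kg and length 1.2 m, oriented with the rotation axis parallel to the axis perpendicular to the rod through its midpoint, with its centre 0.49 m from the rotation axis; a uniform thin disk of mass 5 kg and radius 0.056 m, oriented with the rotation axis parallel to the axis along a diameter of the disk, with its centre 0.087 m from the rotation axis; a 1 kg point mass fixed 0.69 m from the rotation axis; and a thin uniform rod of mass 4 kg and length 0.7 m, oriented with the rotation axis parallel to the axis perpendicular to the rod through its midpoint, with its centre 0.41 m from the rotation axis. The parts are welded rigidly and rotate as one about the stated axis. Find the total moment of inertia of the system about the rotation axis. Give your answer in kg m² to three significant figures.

Thin rod: I_cm = (1/12)ML² = (1/12)(3.5)(1.2)² = 0.42 kg m²; centre at d = 0.49 m, so I = I_cm + Md² gives I = 0.42 + (3.5)(0.49)² = 1.2603 kg m².
Thin disk: I_cm = (1/4)MR² = (1/4)(5)(0.056)² = 0.00392 kg m²; centre at d = 0.087 m, so I = I_cm + Md² gives I = 0.00392 + (5)(0.087)² = 0.041765 kg m².
Point mass: I_cm = 0; centre at d = 0.69 m, so I = I_cm + Md² gives I = 0 + (1)(0.69)² = 0.4761 kg m².
Thin rod: I_cm = (1/12)ML² = (1/12)(4)(0.7)² = 0.16333 kg m²; centre at d = 0.41 m, so I = I_cm + Md² gives I = 0.16333 + (4)(0.41)² = 0.83573 kg m².
Total I = 1.2603 + 0.041765 + 0.4761 + 0.83573 = 2.6139 kg m².

2.61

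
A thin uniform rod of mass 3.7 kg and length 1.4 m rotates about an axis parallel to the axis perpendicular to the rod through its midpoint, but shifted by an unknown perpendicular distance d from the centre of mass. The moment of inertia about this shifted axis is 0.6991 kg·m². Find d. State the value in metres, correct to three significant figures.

0.160

About the centre-of-mass axis, I_cm = (1/12)ML² = (1/12)(3.7)(1.4)² = 0.60433 kg·m².
Parallel axis theorem: I = I_cm + Md², so Md² = 0.6991 − 0.60433 = 0.094767 kg·m².
d = √(0.094767 / 3.7) = 0.16004 m.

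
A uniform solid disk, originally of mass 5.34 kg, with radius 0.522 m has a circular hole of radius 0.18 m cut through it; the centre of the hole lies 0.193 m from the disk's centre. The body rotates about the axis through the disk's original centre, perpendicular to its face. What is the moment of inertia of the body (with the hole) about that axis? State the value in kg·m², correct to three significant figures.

0.694

Unpierced body about its centre: I₀ = (1/2)MR² = (1/2)(5.34)(0.522)² = 0.72753 kg·m².
The removed disk has mass m = M·(r/R)² = (5.34)(0.18/0.522)² = 0.63496 kg (same uniform areal density).
Its moment of inertia about the rotation axis (parallel-axis theorem): I_hole = (1/2)mr² + md² = (1/2)(0.63496)(0.18)² + (0.63496)(0.193)² = 0.033938 kg·m².
Treating the hole as negative mass, I = I₀ − I_hole = 0.72753 − 0.033938 = 0.69359 kg·m².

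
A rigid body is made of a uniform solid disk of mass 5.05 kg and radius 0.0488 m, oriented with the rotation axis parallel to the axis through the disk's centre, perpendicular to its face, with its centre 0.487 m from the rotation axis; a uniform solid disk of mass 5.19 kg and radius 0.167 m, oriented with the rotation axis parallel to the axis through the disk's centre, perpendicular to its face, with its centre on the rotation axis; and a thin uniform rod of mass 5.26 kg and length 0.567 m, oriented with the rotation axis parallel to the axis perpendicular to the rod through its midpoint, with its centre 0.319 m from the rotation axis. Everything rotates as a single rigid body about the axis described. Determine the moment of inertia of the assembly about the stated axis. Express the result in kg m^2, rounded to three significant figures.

1.95

Solid disk: I_cm = (1/2)MR² = (1/2)(5.05)(0.0488)² = 0.0060131 kg m^2; centre at d = 0.487 m, so the parallel axis theorem gives I = 0.0060131 + (5.05)(0.487)² = 1.2037 kg m^2.
Solid disk: I_cm = (1/2)MR² = (1/2)(5.19)(0.167)² = 0.072372 kg m^2; axis through the centre, so I = 0.072372 kg m^2.
Thin rod: I_cm = (1/12)ML² = (1/12)(5.26)(0.567)² = 0.14092 kg m^2; centre at d = 0.319 m, so the parallel axis theorem gives I = 0.14092 + (5.26)(0.319)² = 0.67618 kg m^2.
Total I = 1.2037 + 0.072372 + 0.67618 = 1.9523 kg m^2.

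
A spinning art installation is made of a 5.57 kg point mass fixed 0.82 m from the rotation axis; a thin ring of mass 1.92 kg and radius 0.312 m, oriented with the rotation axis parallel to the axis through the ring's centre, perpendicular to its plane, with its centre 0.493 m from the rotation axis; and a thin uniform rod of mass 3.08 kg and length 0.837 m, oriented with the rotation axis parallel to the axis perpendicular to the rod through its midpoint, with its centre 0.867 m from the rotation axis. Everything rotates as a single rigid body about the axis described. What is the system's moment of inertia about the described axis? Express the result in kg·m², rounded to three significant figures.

Point mass: I_cm = 0; centre at d = 0.82 m, so I = I_cm + Md² gives I = 0 + (5.57)(0.82)² = 3.7453 kg·m².
Thin ring: I_cm = MR² = (1.92)(0.312)² = 0.1869 kg·m²; centre at d = 0.493 m, so I = I_cm + Md² gives I = 0.1869 + (1.92)(0.493)² = 0.65355 kg·m².
Thin rod: I_cm = (1/12)ML² = (1/12)(3.08)(0.837)² = 0.17981 kg·m²; centre at d = 0.867 m, so I = I_cm + Md² gives I = 0.17981 + (3.08)(0.867)² = 2.495 kg·m².
Total I = 3.7453 + 0.65355 + 2.495 = 6.8938 kg·m².

6.89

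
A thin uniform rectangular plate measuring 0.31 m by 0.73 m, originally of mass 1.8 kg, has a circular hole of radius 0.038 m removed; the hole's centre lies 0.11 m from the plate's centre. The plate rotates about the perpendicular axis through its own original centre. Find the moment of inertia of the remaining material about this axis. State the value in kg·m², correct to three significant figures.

Unpierced body about its centre: I₀ = (1/12)M(a²+b²) = (1/12)(1.8)[(0.31)² + (0.73)²] = 0.09435 kg·m².
The removed disk has mass m = M·πr²/(ab) = (1.8)·π(0.038)²/(0.31·0.73) = 0.036083 kg (same uniform areal density).
Its moment of inertia about the rotation axis (parallel-axis theorem): I_hole = (1/2)mr² + md² = (1/2)(0.036083)(0.038)² + (0.036083)(0.11)² = 0.00046266 kg·m².
Treating the hole as negative mass, I = I₀ − I_hole = 0.09435 − 0.00046266 = 0.093887 kg·m².

0.0939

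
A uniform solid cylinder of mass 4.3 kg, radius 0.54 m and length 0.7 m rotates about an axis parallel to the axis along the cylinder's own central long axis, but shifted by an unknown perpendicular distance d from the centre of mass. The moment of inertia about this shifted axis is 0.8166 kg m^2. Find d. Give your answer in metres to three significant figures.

About the centre-of-mass axis, I_cm = (1/2)MR² = (1/2)(4.3)(0.54)² = 0.62694 kg m^2.
Parallel axis theorem: I = I_cm + Md², so Md² = 0.8166 − 0.62694 = 0.18966 kg m^2.
d = √(0.18966 / 4.3) = 0.21002 m.

0.210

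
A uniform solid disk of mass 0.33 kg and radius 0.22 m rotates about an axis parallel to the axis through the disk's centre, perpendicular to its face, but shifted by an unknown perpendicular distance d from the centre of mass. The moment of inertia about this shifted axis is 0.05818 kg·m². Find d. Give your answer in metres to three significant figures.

About the centre-of-mass axis, I_cm = (1/2)MR² = (1/2)(0.33)(0.22)² = 0.007986 kg·m².
Parallel axis theorem: I = I_cm + Md², so Md² = 0.05818 − 0.007986 = 0.050194 kg·m².
d = √(0.050194 / 0.33) = 0.39 m.

0.390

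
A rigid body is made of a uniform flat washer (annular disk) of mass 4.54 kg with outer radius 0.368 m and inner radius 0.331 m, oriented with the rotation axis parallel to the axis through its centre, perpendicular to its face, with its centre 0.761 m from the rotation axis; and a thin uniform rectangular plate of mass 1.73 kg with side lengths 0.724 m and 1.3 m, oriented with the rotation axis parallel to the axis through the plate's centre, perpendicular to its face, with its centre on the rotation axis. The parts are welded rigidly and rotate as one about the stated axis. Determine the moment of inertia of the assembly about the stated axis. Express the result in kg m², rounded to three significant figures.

3.50

Annular disk: I_cm = (1/2)M(R²+r²) = (1/2)(4.54)[(0.368)² + (0.331)²] = 0.55612 kg m²; centre at d = 0.761 m, so I = I_cm + Md² gives I = 0.55612 + (4.54)(0.761)² = 3.1853 kg m².
Rectangular plate: I_cm = (1/12)M(a²+b²) = (1/12)(1.73)[(0.724)² + (1.3)²] = 0.31921 kg m²; axis through the centre, so I = 0.31921 kg m².
Total I = 3.1853 + 0.31921 = 3.5045 kg m².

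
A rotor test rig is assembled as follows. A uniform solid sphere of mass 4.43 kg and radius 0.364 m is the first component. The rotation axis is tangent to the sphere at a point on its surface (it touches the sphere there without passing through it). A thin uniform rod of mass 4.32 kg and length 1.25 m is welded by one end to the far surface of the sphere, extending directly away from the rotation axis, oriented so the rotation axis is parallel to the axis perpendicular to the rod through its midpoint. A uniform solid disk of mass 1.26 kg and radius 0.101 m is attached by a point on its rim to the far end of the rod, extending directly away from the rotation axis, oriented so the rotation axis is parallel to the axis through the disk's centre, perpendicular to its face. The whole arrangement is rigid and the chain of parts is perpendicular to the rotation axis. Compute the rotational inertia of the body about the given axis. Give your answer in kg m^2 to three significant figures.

14.7

Solid sphere: I_cm = (2/5)MR² = (2/5)(4.43)(0.364)² = 0.23478 kg m^2; centre at d = 0.364 m, so I = I_cm + Md² gives I = 0.23478 + (4.43)(0.364)² = 0.82174 kg m^2.
Thin rod: I_cm = (1/12)ML² = (1/12)(4.32)(1.25)² = 0.5625 kg m^2; centre at d = 0.364 + 0.364 + 0.625 = 1.353 m, so I = I_cm + Md² gives I = 0.5625 + (4.32)(1.353)² = 8.4707 kg m^2.
Solid disk: I_cm = (1/2)MR² = (1/2)(1.26)(0.101)² = 0.0064266 kg m^2; centre at d = 0.364 + 0.364 + 0.625 + 0.625 + 0.101 = 2.079 m, so I = I_cm + Md² gives I = 0.0064266 + (1.26)(2.079)² = 5.4525 kg m^2.
Total I = 0.82174 + 8.4707 + 5.4525 = 14.745 kg m^2.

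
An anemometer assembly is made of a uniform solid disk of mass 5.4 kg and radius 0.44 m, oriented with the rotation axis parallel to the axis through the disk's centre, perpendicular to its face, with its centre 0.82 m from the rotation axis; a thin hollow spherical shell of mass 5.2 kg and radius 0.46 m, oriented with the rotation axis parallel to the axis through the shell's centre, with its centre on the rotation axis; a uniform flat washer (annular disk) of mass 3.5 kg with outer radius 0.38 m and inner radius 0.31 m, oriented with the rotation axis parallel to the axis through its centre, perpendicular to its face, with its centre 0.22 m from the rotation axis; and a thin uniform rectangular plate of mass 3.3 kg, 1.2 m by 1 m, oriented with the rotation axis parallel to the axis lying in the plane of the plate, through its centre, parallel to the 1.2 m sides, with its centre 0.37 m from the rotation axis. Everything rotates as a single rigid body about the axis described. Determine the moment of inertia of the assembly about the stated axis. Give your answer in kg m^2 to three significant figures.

Solid disk: I_cm = (1/2)MR² = (1/2)(5.4)(0.44)² = 0.52272 kg m^2; centre at d = 0.82 m, so the parallel axis theorem gives I = 0.52272 + (5.4)(0.82)² = 4.1537 kg m^2.
Spherical shell: I_cm = (2/3)MR² = (2/3)(5.2)(0.46)² = 0.73355 kg m^2; axis through the centre, so I = 0.73355 kg m^2.
Annular disk: I_cm = (1/2)M(R²+r²) = (1/2)(3.5)[(0.38)² + (0.31)²] = 0.42087 kg m^2; centre at d = 0.22 m, so the parallel axis theorem gives I = 0.42087 + (3.5)(0.22)² = 0.59027 kg m^2.
Rectangular plate: I_cm = (1/12)Mb² = (1/12)(3.3)(1)² = 0.275 kg m^2; centre at d = 0.37 m, so the parallel axis theorem gives I = 0.275 + (3.3)(0.37)² = 0.72677 kg m^2.
Total I = 4.1537 + 0.73355 + 0.59027 + 0.72677 = 6.2043 kg m^2.

6.20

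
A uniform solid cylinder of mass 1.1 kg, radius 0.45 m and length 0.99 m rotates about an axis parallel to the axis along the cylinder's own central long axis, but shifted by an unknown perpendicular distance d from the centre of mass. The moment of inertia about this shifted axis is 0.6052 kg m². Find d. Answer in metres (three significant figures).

About the centre-of-mass axis, I_cm = (1/2)MR² = (1/2)(1.1)(0.45)² = 0.11138 kg m².
Parallel axis theorem: I = I_cm + Md², so Md² = 0.6052 − 0.11138 = 0.49382 kg m².
d = √(0.49382 / 1.1) = 0.67002 m.

0.670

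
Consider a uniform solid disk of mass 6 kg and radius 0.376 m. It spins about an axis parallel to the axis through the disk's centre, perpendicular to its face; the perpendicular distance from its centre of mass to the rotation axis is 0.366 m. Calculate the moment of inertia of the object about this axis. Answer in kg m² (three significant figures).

1.23

I_cm = (1/2)MR² = (1/2)(6)(0.376)² = 0.42413 kg m²; centre at d = 0.366 m, so I = I_cm + Md² gives I = 0.42413 + (6)(0.366)² = 1.2279 kg m².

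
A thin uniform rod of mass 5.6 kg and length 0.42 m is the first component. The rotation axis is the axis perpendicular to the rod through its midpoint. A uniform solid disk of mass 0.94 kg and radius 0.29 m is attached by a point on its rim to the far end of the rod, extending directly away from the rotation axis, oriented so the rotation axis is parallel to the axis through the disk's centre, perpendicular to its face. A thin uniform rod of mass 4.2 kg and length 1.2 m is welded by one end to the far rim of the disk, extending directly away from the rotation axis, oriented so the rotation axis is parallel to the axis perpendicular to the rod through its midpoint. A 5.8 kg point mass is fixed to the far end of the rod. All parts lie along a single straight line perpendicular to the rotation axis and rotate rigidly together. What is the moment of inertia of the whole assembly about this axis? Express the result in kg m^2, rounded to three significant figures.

31.9

Thin rod: I_cm = (1/12)ML² = (1/12)(5.6)(0.42)² = 0.08232 kg m^2; axis through the centre, so I = 0.08232 kg m^2.
Solid disk: I_cm = (1/2)MR² = (1/2)(0.94)(0.29)² = 0.039527 kg m^2; centre at d = 0.21 + 0.29 = 0.5 m, so I = I_cm + Md² gives I = 0.039527 + (0.94)(0.5)² = 0.27453 kg m^2.
Thin rod: I_cm = (1/12)ML² = (1/12)(4.2)(1.2)² = 0.504 kg m^2; centre at d = 0.21 + 0.29 + 0.29 + 0.6 = 1.39 m, so I = I_cm + Md² gives I = 0.504 + (4.2)(1.39)² = 8.6188 kg m^2.
Point mass: I_cm = 0; centre at d = 0.21 + 0.29 + 0.29 + 0.6 + 0.6 = 1.99 m, so I = I_cm + Md² gives I = 0 + (5.8)(1.99)² = 22.969 kg m^2.
Total I = 0.08232 + 0.27453 + 8.6188 + 22.969 = 31.944 kg m^2.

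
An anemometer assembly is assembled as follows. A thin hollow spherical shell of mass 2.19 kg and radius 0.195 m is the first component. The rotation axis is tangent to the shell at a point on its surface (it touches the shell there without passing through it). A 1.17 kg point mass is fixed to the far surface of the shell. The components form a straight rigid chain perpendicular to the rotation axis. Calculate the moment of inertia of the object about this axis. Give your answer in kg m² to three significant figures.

Spherical shell: I_cm = (2/3)MR² = (2/3)(2.19)(0.195)² = 0.055517 kg m²; centre at d = 0.195 m, so I = I_cm + Md² gives I = 0.055517 + (2.19)(0.195)² = 0.13879 kg m².
Point mass: I_cm = 0; centre at d = 0.195 + 0.195 = 0.39 m, so I = I_cm + Md² gives I = 0 + (1.17)(0.39)² = 0.17796 kg m².
Total I = 0.13879 + 0.17796 = 0.31675 kg m².

0.317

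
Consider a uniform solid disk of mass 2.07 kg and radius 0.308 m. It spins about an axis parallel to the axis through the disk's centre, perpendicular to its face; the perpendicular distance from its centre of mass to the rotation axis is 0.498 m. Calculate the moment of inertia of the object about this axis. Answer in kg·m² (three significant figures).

I_cm = (1/2)MR² = (1/2)(2.07)(0.308)² = 0.098184 kg·m²; centre at d = 0.498 m, so I = I_cm + Md² gives I = 0.098184 + (2.07)(0.498)² = 0.61155 kg·m².

0.612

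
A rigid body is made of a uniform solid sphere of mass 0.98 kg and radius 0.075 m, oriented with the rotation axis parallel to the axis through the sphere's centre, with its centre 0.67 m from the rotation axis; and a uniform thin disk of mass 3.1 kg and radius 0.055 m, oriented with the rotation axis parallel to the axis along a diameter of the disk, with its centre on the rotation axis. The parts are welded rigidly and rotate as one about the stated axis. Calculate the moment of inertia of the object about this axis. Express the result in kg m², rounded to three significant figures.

Solid sphere: I_cm = (2/5)MR² = (2/5)(0.98)(0.075)² = 0.002205 kg m²; centre at d = 0.67 m, so the parallel axis theorem gives I = 0.002205 + (0.98)(0.67)² = 0.44213 kg m².
Thin disk: I_cm = (1/4)MR² = (1/4)(3.1)(0.055)² = 0.0023444 kg m²; axis through the centre, so I = 0.0023444 kg m².
Total I = 0.44213 + 0.0023444 = 0.44447 kg m².

0.444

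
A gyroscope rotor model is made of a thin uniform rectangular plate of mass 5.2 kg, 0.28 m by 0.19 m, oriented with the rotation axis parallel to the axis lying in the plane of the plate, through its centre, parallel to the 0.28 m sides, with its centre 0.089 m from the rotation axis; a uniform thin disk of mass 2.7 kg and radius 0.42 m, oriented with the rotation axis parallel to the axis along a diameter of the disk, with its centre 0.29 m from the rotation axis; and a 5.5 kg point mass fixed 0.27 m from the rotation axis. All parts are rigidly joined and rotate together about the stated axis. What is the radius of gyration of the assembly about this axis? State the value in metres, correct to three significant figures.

0.245

Rectangular plate: I_cm = (1/12)Mb² = (1/12)(5.2)(0.19)² = 0.015643 kg m^2; centre at d = 0.089 m, so the parallel axis theorem gives I = 0.015643 + (5.2)(0.089)² = 0.056833 kg m^2.
Thin disk: I_cm = (1/4)MR² = (1/4)(2.7)(0.42)² = 0.11907 kg m^2; centre at d = 0.29 m, so the parallel axis theorem gives I = 0.11907 + (2.7)(0.29)² = 0.34614 kg m^2.
Point mass: I_cm = 0; centre at d = 0.27 m, so the parallel axis theorem gives I = 0 + (5.5)(0.27)² = 0.40095 kg m^2.
Total I = 0.80392 kg m^2; total mass M = 13.4 kg.
k = √(I/M) = √(0.80392/13.4) = 0.24494 m.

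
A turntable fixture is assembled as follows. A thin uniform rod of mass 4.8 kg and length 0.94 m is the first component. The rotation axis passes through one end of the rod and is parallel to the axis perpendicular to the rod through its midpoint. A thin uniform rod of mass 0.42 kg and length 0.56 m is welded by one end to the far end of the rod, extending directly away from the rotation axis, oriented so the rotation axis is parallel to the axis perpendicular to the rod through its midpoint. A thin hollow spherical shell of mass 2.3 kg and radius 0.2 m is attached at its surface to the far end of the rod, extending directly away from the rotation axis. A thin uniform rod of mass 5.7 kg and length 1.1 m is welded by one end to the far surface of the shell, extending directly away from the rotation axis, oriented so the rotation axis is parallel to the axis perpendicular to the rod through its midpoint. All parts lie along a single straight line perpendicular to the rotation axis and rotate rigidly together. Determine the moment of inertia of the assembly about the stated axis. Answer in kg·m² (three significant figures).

43.5

Thin rod: I_cm = (1/12)ML² = (1/12)(4.8)(0.94)² = 0.35344 kg·m²; centre at d = 0.47 m, so I = I_cm + Md² gives I = 0.35344 + (4.8)(0.47)² = 1.4138 kg·m².
Thin rod: I_cm = (1/12)ML² = (1/12)(0.42)(0.56)² = 0.010976 kg·m²; centre at d = 0.47 + 0.47 + 0.28 = 1.22 m, so I = I_cm + Md² gives I = 0.010976 + (0.42)(1.22)² = 0.6361 kg·m².
Spherical shell: I_cm = (2/3)MR² = (2/3)(2.3)(0.2)² = 0.061333 kg·m²; centre at d = 0.47 + 0.47 + 0.28 + 0.28 + 0.2 = 1.7 m, so I = I_cm + Md² gives I = 0.061333 + (2.3)(1.7)² = 6.7083 kg·m².
Thin rod: I_cm = (1/12)ML² = (1/12)(5.7)(1.1)² = 0.57475 kg·m²; centre at d = 0.47 + 0.47 + 0.28 + 0.28 + 0.2 + 0.2 + 0.55 = 2.45 m, so I = I_cm + Md² gives I = 0.57475 + (5.7)(2.45)² = 34.789 kg·m².
Total I = 1.4138 + 0.6361 + 6.7083 + 34.789 = 43.547 kg·m².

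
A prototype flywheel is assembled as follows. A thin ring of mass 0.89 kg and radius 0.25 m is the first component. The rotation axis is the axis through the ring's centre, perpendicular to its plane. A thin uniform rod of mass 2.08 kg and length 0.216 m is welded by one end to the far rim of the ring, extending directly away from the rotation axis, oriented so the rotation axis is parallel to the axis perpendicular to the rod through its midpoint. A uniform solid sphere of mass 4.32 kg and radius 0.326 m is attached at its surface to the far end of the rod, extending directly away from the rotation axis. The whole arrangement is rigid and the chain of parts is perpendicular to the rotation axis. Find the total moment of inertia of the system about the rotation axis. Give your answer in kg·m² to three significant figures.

Thin ring: I_cm = MR² = (0.89)(0.25)² = 0.055625 kg·m²; axis through the centre, so I = 0.055625 kg·m².
Thin rod: I_cm = (1/12)ML² = (1/12)(2.08)(0.216)² = 0.008087 kg·m²; centre at d = 0.25 + 0.108 = 0.358 m, so I = I_cm + Md² gives I = 0.008087 + (2.08)(0.358)² = 0.27467 kg·m².
Solid sphere: I_cm = (2/5)MR² = (2/5)(4.32)(0.326)² = 0.18364 kg·m²; centre at d = 0.25 + 0.108 + 0.108 + 0.326 = 0.792 m, so I = I_cm + Md² gives I = 0.18364 + (4.32)(0.792)² = 2.8934 kg·m².
Total I = 0.055625 + 0.27467 + 2.8934 = 3.2237 kg·m².

3.22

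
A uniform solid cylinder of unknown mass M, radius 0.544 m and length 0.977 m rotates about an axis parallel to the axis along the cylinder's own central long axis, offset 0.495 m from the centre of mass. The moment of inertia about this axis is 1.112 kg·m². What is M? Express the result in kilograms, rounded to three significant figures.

2.83

I = I_cm + Md² = (1/2)MR² + Md² = M·[0.5·(0.544)² + (0.495)²] = M·0.39299.
So M = 1.112 / 0.39299 = 2.8296 kg.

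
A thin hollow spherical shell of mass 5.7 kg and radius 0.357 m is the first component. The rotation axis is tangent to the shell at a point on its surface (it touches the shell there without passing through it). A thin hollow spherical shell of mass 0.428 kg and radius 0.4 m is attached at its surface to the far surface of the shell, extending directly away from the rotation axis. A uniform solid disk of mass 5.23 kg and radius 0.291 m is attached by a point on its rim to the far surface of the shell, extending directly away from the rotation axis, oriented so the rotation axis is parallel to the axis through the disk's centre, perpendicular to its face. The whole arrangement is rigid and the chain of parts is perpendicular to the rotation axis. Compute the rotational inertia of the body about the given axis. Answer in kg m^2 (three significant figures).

Spherical shell: I_cm = (2/3)MR² = (2/3)(5.7)(0.357)² = 0.48431 kg m^2; centre at d = 0.357 m, so I = I_cm + Md² gives I = 0.48431 + (5.7)(0.357)² = 1.2108 kg m^2.
Spherical shell: I_cm = (2/3)MR² = (2/3)(0.428)(0.4)² = 0.045653 kg m^2; centre at d = 0.357 + 0.357 + 0.4 = 1.114 m, so I = I_cm + Md² gives I = 0.045653 + (0.428)(1.114)² = 0.5768 kg m^2.
Solid disk: I_cm = (1/2)MR² = (1/2)(5.23)(0.291)² = 0.22144 kg m^2; centre at d = 0.357 + 0.357 + 0.4 + 0.4 + 0.291 = 1.805 m, so I = I_cm + Md² gives I = 0.22144 + (5.23)(1.805)² = 17.261 kg m^2.
Total I = 1.2108 + 0.5768 + 17.261 = 19.048 kg m^2.

19.0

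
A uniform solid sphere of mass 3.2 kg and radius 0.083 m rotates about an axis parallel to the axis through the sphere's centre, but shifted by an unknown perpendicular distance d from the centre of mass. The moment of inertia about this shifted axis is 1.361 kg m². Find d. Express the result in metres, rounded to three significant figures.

About the centre-of-mass axis, I_cm = (2/5)MR² = (2/5)(3.2)(0.083)² = 0.0088179 kg m².
Parallel axis theorem: I = I_cm + Md², so Md² = 1.361 − 0.0088179 = 1.3522 kg m².
d = √(1.3522 / 3.2) = 0.65004 m.

0.650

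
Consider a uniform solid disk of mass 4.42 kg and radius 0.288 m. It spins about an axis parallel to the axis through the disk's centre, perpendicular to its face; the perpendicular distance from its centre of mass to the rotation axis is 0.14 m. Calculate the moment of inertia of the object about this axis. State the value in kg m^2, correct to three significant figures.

I_cm = (1/2)MR² = (1/2)(4.42)(0.288)² = 0.18331 kg m^2; centre at d = 0.14 m, so the parallel axis theorem gives I = 0.18331 + (4.42)(0.14)² = 0.26994 kg m^2.

0.270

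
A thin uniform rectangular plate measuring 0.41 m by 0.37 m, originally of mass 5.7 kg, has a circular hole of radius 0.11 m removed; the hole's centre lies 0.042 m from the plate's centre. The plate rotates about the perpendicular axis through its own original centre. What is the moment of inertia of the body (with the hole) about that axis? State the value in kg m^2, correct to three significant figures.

0.134

Unpierced body about its centre: I₀ = (1/12)M(a²+b²) = (1/12)(5.7)[(0.41)² + (0.37)²] = 0.14487 kg m^2.
The removed disk has mass m = M·πr²/(ab) = (5.7)·π(0.11)²/(0.41·0.37) = 1.4283 kg (same uniform areal density).
Its moment of inertia about the rotation axis (parallel-axis theorem): I_hole = (1/2)mr² + md² = (1/2)(1.4283)(0.11)² + (1.4283)(0.042)² = 0.011161 kg m^2.
Treating the hole as negative mass, I = I₀ − I_hole = 0.14487 − 0.011161 = 0.13371 kg m^2.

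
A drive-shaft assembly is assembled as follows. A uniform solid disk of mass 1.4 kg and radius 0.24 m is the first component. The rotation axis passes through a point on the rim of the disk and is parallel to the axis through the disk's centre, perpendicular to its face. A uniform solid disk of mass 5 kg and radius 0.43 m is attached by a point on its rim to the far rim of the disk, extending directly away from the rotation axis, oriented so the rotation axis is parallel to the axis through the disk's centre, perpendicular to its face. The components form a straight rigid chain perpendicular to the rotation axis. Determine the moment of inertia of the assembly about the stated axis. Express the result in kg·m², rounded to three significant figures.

Solid disk: I_cm = (1/2)MR² = (1/2)(1.4)(0.24)² = 0.04032 kg·m²; centre at d = 0.24 m, so the parallel axis theorem gives I = 0.04032 + (1.4)(0.24)² = 0.12096 kg·m².
Solid disk: I_cm = (1/2)MR² = (1/2)(5)(0.43)² = 0.46225 kg·m²; centre at d = 0.24 + 0.24 + 0.43 = 0.91 m, so the parallel axis theorem gives I = 0.46225 + (5)(0.91)² = 4.6027 kg·m².
Total I = 0.12096 + 4.6027 = 4.7237 kg·m².

4.72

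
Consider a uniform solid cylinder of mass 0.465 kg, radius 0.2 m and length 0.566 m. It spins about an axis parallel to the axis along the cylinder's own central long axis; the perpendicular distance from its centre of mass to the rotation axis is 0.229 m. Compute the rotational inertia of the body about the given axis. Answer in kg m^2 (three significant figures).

I_cm = (1/2)MR² = (1/2)(0.465)(0.2)² = 0.0093 kg m^2; centre at d = 0.229 m, so the parallel axis theorem gives I = 0.0093 + (0.465)(0.229)² = 0.033685 kg m^2.

0.0337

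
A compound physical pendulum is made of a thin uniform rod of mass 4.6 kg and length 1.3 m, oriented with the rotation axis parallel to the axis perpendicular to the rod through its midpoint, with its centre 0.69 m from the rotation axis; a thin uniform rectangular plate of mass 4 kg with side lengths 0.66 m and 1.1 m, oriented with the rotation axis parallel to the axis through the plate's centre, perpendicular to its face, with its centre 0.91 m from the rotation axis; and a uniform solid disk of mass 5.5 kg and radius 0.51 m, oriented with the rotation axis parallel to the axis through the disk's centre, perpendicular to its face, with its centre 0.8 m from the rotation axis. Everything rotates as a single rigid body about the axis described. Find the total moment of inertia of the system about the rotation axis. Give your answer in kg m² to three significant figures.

Thin rod: I_cm = (1/12)ML² = (1/12)(4.6)(1.3)² = 0.64783 kg m²; centre at d = 0.69 m, so the parallel axis theorem gives I = 0.64783 + (4.6)(0.69)² = 2.8379 kg m².
Rectangular plate: I_cm = (1/12)M(a²+b²) = (1/12)(4)[(0.66)² + (1.1)²] = 0.54853 kg m²; centre at d = 0.91 m, so the parallel axis theorem gives I = 0.54853 + (4)(0.91)² = 3.8609 kg m².
Solid disk: I_cm = (1/2)MR² = (1/2)(5.5)(0.51)² = 0.71527 kg m²; centre at d = 0.8 m, so the parallel axis theorem gives I = 0.71527 + (5.5)(0.8)² = 4.2353 kg m².
Total I = 2.8379 + 3.8609 + 4.2353 = 10.934 kg m².

10.9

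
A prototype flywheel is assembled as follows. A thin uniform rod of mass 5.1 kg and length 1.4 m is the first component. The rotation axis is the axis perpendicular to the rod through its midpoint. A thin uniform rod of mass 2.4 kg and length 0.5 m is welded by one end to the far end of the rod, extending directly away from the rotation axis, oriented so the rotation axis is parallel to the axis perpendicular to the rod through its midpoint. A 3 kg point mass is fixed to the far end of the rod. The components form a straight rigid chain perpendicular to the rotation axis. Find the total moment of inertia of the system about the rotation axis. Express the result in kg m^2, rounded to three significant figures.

Thin rod: I_cm = (1/12)ML² = (1/12)(5.1)(1.4)² = 0.833 kg m^2; axis through the centre, so I = 0.833 kg m^2.
Thin rod: I_cm = (1/12)ML² = (1/12)(2.4)(0.5)² = 0.05 kg m^2; centre at d = 0.7 + 0.25 = 0.95 m, so the parallel axis theorem gives I = 0.05 + (2.4)(0.95)² = 2.216 kg m^2.
Point mass: I_cm = 0; centre at d = 0.7 + 0.25 + 0.25 = 1.2 m, so the parallel axis theorem gives I = 0 + (3)(1.2)² = 4.32 kg m^2.
Total I = 0.833 + 2.216 + 4.32 = 7.369 kg m^2.

7.37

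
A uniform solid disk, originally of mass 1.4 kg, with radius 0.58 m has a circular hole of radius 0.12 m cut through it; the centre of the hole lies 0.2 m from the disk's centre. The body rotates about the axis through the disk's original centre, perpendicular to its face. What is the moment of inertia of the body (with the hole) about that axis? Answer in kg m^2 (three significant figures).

Unpierced body about its centre: I₀ = (1/2)MR² = (1/2)(1.4)(0.58)² = 0.23548 kg m^2.
The removed disk has mass m = M·(r/R)² = (1.4)(0.12/0.58)² = 0.059929 kg (same uniform areal density).
Its moment of inertia about the rotation axis (parallel-axis theorem): I_hole = (1/2)mr² + md² = (1/2)(0.059929)(0.12)² + (0.059929)(0.2)² = 0.0028286 kg m^2.
Treating the hole as negative mass, I = I₀ − I_hole = 0.23548 − 0.0028286 = 0.23265 kg m^2.

0.233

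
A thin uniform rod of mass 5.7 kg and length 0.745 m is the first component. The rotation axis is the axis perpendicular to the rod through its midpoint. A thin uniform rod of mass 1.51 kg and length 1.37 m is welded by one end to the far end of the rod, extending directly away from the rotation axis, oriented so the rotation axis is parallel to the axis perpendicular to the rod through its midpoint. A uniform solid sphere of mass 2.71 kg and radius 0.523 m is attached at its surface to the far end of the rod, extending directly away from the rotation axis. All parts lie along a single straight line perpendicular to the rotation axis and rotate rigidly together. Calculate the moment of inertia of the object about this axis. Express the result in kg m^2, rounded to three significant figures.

Thin rod: I_cm = (1/12)ML² = (1/12)(5.7)(0.745)² = 0.26364 kg m^2; axis through the centre, so I = 0.26364 kg m^2.
Thin rod: I_cm = (1/12)ML² = (1/12)(1.51)(1.37)² = 0.23618 kg m^2; centre at d = 0.3725 + 0.685 = 1.0575 m, so the parallel axis theorem gives I = 0.23618 + (1.51)(1.0575)² = 1.9248 kg m^2.
Solid sphere: I_cm = (2/5)MR² = (2/5)(2.71)(0.523)² = 0.29651 kg m^2; centre at d = 0.3725 + 0.685 + 0.685 + 0.523 = 2.2655 m, so the parallel axis theorem gives I = 0.29651 + (2.71)(2.2655)² = 14.206 kg m^2.
Total I = 0.26364 + 1.9248 + 14.206 = 16.394 kg m^2.

16.4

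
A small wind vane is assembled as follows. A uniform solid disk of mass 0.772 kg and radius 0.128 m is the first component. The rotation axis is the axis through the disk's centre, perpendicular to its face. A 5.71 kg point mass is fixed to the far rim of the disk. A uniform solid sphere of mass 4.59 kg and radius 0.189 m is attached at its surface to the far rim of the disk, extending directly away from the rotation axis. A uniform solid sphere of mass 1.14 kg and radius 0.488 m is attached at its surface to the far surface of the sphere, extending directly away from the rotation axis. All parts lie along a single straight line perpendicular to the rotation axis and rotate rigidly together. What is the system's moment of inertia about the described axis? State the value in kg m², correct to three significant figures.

1.86

Solid disk: I_cm = (1/2)MR² = (1/2)(0.772)(0.128)² = 0.0063242 kg m²; axis through the centre, so I = 0.0063242 kg m².
Point mass: I_cm = 0; centre at d = 0.128 m, so I = I_cm + Md² gives I = 0 + (5.71)(0.128)² = 0.093553 kg m².
Solid sphere: I_cm = (2/5)MR² = (2/5)(4.59)(0.189)² = 0.065584 kg m²; centre at d = 0.128 + 0.189 = 0.317 m, so I = I_cm + Md² gives I = 0.065584 + (4.59)(0.317)² = 0.52683 kg m².
Solid sphere: I_cm = (2/5)MR² = (2/5)(1.14)(0.488)² = 0.10859 kg m²; centre at d = 0.128 + 0.189 + 0.189 + 0.488 = 0.994 m, so I = I_cm + Md² gives I = 0.10859 + (1.14)(0.994)² = 1.235 kg m².
Total I = 0.0063242 + 0.093553 + 0.52683 + 1.235 = 1.8617 kg m².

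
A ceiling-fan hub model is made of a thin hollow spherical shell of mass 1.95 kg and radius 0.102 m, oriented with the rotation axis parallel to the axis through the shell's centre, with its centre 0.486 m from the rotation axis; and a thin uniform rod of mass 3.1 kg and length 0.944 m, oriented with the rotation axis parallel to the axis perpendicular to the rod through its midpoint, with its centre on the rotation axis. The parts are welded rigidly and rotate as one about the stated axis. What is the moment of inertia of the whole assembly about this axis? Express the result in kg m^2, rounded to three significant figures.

0.704

Spherical shell: I_cm = (2/3)MR² = (2/3)(1.95)(0.102)² = 0.013525 kg m^2; centre at d = 0.486 m, so the parallel axis theorem gives I = 0.013525 + (1.95)(0.486)² = 0.47411 kg m^2.
Thin rod: I_cm = (1/12)ML² = (1/12)(3.1)(0.944)² = 0.23021 kg m^2; axis through the centre, so I = 0.23021 kg m^2.
Total I = 0.47411 + 0.23021 = 0.70432 kg m^2.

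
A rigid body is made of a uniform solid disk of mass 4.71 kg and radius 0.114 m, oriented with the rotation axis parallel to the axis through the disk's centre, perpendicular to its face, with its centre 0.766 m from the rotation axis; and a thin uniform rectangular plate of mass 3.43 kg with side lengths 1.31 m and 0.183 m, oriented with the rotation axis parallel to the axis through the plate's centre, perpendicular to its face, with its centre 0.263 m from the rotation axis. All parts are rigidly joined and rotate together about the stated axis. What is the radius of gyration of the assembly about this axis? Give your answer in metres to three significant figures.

0.659

Solid disk: I_cm = (1/2)MR² = (1/2)(4.71)(0.114)² = 0.030606 kg·m²; centre at d = 0.766 m, so the parallel axis theorem gives I = 0.030606 + (4.71)(0.766)² = 2.7942 kg·m².
Rectangular plate: I_cm = (1/12)M(a²+b²) = (1/12)(3.43)[(1.31)² + (0.183)²] = 0.50009 kg·m²; centre at d = 0.263 m, so the parallel axis theorem gives I = 0.50009 + (3.43)(0.263)² = 0.73734 kg·m².
Total I = 3.5316 kg·m²; total mass M = 8.14 kg.
k = √(I/M) = √(3.5316/8.14) = 0.65868 m.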